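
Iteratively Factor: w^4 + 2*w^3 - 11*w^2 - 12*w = (w)*(w^3 + 2*w^2 - 11*w - 12) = w*(w - 3)*(w^2 + 5*w + 4) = w*(w - 3)*(w + 1)*(w + 4)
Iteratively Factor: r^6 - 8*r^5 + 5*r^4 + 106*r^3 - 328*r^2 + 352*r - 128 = (r - 4)*(r^5 - 4*r^4 - 11*r^3 + 62*r^2 - 80*r + 32) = (r - 4)*(r - 2)*(r^4 - 2*r^3 - 15*r^2 + 32*r - 16) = (r - 4)^2*(r - 2)*(r^3 + 2*r^2 - 7*r + 4) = (r - 4)^2*(r - 2)*(r - 1)*(r^2 + 3*r - 4) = (r - 4)^2*(r - 2)*(r - 1)*(r + 4)*(r - 1)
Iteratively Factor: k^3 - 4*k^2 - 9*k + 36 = (k + 3)*(k^2 - 7*k + 12) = (k - 3)*(k + 3)*(k - 4)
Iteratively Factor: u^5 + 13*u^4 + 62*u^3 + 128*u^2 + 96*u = (u + 2)*(u^4 + 11*u^3 + 40*u^2 + 48*u) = (u + 2)*(u + 3)*(u^3 + 8*u^2 + 16*u) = u*(u + 2)*(u + 3)*(u^2 + 8*u + 16) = u*(u + 2)*(u + 3)*(u + 4)*(u + 4)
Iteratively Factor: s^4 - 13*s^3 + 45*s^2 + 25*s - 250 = (s + 2)*(s^3 - 15*s^2 + 75*s - 125) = (s - 5)*(s + 2)*(s^2 - 10*s + 25) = (s - 5)^2*(s + 2)*(s - 5)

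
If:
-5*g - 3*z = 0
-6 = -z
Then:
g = -18/5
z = 6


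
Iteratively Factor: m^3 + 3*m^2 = (m)*(m^2 + 3*m) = m^2*(m + 3)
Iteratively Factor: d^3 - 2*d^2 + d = (d)*(d^2 - 2*d + 1) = d*(d - 1)*(d - 1)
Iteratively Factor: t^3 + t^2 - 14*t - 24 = (t + 3)*(t^2 - 2*t - 8) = (t - 4)*(t + 3)*(t + 2)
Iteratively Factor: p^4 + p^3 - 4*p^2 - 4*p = (p + 2)*(p^3 - p^2 - 2*p) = (p + 1)*(p + 2)*(p^2 - 2*p) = p*(p + 1)*(p + 2)*(p - 2)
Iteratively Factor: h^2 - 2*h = (h - 2)*(h)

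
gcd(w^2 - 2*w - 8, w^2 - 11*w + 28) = w - 4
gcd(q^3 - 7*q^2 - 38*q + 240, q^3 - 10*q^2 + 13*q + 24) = q - 8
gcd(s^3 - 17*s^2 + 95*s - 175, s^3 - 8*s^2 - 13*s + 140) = s^2 - 12*s + 35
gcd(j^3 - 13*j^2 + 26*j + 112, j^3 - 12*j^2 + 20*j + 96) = j^2 - 6*j - 16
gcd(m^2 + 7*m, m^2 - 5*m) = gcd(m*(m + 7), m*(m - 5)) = m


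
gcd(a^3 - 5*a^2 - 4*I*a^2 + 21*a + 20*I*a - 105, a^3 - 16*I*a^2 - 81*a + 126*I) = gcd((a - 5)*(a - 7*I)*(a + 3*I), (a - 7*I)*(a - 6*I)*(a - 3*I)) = a - 7*I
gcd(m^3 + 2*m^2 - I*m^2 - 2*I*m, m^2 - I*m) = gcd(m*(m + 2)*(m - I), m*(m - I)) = m^2 - I*m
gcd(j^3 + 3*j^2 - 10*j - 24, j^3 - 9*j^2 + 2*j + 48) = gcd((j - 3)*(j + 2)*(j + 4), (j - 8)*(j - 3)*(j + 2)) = j^2 - j - 6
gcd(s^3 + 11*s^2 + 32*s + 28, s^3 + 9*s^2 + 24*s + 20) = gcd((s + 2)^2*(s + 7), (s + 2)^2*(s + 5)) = s^2 + 4*s + 4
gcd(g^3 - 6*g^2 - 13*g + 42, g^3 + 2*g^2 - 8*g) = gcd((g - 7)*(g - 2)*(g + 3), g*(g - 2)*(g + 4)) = g - 2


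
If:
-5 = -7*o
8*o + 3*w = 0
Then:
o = 5/7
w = -40/21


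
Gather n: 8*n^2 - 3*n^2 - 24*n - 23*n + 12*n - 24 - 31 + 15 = 5*n^2 - 35*n - 40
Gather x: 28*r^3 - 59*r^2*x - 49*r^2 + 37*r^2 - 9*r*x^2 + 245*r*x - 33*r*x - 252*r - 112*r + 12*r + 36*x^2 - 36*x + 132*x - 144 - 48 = 28*r^3 - 12*r^2 - 352*r + x^2*(36 - 9*r) + x*(-59*r^2 + 212*r + 96) - 192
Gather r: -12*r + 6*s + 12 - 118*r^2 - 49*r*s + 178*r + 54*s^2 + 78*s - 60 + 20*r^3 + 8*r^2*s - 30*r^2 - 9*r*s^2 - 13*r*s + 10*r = 20*r^3 + r^2*(8*s - 148) + r*(-9*s^2 - 62*s + 176) + 54*s^2 + 84*s - 48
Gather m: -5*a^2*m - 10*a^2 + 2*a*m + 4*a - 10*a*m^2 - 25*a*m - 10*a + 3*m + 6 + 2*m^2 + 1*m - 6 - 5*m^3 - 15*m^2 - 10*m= -10*a^2 - 6*a - 5*m^3 + m^2*(-10*a - 13) + m*(-5*a^2 - 23*a - 6)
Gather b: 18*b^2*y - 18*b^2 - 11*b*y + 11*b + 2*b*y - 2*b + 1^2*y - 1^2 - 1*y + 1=b^2*(18*y - 18) + b*(9 - 9*y)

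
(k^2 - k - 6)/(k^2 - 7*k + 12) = (k + 2)/(k - 4)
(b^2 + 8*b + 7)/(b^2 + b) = (b + 7)/b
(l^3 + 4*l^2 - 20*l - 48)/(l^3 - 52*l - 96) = (l - 4)/(l - 8)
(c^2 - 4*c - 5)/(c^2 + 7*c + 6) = (c - 5)/(c + 6)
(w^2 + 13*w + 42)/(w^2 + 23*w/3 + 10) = 3*(w + 7)/(3*w + 5)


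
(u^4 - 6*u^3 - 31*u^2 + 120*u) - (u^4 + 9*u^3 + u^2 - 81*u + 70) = -15*u^3 - 32*u^2 + 201*u - 70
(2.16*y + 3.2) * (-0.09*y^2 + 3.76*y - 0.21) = -0.1944*y^3 + 7.8336*y^2 + 11.5784*y - 0.672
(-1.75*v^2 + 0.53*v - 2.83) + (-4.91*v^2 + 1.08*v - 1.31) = -6.66*v^2 + 1.61*v - 4.14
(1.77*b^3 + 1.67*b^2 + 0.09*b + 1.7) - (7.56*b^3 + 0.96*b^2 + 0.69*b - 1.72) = -5.79*b^3 + 0.71*b^2 - 0.6*b + 3.42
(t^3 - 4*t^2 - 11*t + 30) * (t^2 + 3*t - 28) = t^5 - t^4 - 51*t^3 + 109*t^2 + 398*t - 840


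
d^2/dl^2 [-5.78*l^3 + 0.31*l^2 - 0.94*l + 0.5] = 0.62 - 34.68*l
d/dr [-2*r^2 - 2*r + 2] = -4*r - 2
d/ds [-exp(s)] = -exp(s)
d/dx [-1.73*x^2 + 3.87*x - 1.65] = 3.87 - 3.46*x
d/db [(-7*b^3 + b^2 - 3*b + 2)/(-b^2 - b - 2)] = (7*b^4 + 14*b^3 + 38*b^2 + 8)/(b^4 + 2*b^3 + 5*b^2 + 4*b + 4)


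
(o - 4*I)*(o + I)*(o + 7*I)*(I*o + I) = I*o^4 - 4*o^3 + I*o^3 - 4*o^2 + 25*I*o^2 - 28*o + 25*I*o - 28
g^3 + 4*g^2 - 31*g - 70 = (g - 5)*(g + 2)*(g + 7)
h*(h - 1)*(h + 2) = h^3 + h^2 - 2*h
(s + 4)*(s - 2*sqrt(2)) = s^2 - 2*sqrt(2)*s + 4*s - 8*sqrt(2)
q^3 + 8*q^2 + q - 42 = (q - 2)*(q + 3)*(q + 7)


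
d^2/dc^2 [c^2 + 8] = 2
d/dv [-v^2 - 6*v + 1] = -2*v - 6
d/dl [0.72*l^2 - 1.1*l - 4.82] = 1.44*l - 1.1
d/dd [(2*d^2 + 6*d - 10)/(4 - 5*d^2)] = 6*(5*d^2 - 14*d + 4)/(25*d^4 - 40*d^2 + 16)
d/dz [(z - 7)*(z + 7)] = 2*z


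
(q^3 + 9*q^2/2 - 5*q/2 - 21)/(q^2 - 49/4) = 2*(q^2 + q - 6)/(2*q - 7)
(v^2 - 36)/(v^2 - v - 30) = (v + 6)/(v + 5)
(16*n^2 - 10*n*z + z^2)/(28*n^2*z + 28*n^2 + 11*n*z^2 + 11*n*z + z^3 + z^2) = (16*n^2 - 10*n*z + z^2)/(28*n^2*z + 28*n^2 + 11*n*z^2 + 11*n*z + z^3 + z^2)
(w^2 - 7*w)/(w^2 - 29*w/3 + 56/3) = 3*w/(3*w - 8)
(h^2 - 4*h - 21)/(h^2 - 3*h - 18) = (h - 7)/(h - 6)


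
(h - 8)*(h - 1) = h^2 - 9*h + 8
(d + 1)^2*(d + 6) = d^3 + 8*d^2 + 13*d + 6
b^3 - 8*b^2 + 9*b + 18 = (b - 6)*(b - 3)*(b + 1)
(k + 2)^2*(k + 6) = k^3 + 10*k^2 + 28*k + 24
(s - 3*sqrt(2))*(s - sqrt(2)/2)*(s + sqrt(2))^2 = s^4 - 3*sqrt(2)*s^3/2 - 9*s^2 - sqrt(2)*s + 6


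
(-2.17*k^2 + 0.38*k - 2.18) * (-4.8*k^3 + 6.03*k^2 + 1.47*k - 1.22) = 10.416*k^5 - 14.9091*k^4 + 9.5655*k^3 - 9.9394*k^2 - 3.6682*k + 2.6596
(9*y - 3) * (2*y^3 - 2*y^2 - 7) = 18*y^4 - 24*y^3 + 6*y^2 - 63*y + 21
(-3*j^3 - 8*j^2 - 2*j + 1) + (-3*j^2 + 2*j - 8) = -3*j^3 - 11*j^2 - 7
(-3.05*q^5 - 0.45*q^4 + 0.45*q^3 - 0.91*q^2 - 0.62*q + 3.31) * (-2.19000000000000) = 6.6795*q^5 + 0.9855*q^4 - 0.9855*q^3 + 1.9929*q^2 + 1.3578*q - 7.2489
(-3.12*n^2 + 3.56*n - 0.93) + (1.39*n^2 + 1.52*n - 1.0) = -1.73*n^2 + 5.08*n - 1.93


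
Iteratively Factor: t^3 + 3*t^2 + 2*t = (t + 2)*(t^2 + t) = (t + 1)*(t + 2)*(t)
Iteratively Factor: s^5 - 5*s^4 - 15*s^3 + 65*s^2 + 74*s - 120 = (s + 2)*(s^4 - 7*s^3 - s^2 + 67*s - 60) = (s - 1)*(s + 2)*(s^3 - 6*s^2 - 7*s + 60) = (s - 5)*(s - 1)*(s + 2)*(s^2 - s - 12) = (s - 5)*(s - 1)*(s + 2)*(s + 3)*(s - 4)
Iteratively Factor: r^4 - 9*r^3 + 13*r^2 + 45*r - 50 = (r - 5)*(r^3 - 4*r^2 - 7*r + 10) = (r - 5)*(r + 2)*(r^2 - 6*r + 5) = (r - 5)*(r - 1)*(r + 2)*(r - 5)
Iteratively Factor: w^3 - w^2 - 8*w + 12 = (w + 3)*(w^2 - 4*w + 4) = (w - 2)*(w + 3)*(w - 2)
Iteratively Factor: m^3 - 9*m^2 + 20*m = (m - 4)*(m^2 - 5*m) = m*(m - 4)*(m - 5)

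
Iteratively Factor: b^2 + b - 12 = (b - 3)*(b + 4)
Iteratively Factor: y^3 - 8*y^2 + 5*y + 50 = (y + 2)*(y^2 - 10*y + 25) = (y - 5)*(y + 2)*(y - 5)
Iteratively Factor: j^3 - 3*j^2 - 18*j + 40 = (j - 2)*(j^2 - j - 20) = (j - 5)*(j - 2)*(j + 4)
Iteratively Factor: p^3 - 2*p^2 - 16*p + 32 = (p + 4)*(p^2 - 6*p + 8) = (p - 4)*(p + 4)*(p - 2)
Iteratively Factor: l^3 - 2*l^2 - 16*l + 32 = (l + 4)*(l^2 - 6*l + 8) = (l - 2)*(l + 4)*(l - 4)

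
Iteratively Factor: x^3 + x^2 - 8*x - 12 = (x - 3)*(x^2 + 4*x + 4) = (x - 3)*(x + 2)*(x + 2)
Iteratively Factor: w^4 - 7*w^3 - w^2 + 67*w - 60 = (w - 1)*(w^3 - 6*w^2 - 7*w + 60) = (w - 5)*(w - 1)*(w^2 - w - 12) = (w - 5)*(w - 4)*(w - 1)*(w + 3)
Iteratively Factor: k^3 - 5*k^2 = (k)*(k^2 - 5*k) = k*(k - 5)*(k)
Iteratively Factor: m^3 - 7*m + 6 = (m - 1)*(m^2 + m - 6) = (m - 1)*(m + 3)*(m - 2)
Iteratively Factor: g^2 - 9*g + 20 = (g - 5)*(g - 4)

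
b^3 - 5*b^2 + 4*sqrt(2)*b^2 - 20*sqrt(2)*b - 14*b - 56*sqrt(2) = (b - 7)*(b + 2)*(b + 4*sqrt(2))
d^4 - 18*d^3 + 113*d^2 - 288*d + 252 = (d - 7)*(d - 6)*(d - 3)*(d - 2)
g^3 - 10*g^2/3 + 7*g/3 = g*(g - 7/3)*(g - 1)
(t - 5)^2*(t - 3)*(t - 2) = t^4 - 15*t^3 + 81*t^2 - 185*t + 150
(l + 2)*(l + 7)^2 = l^3 + 16*l^2 + 77*l + 98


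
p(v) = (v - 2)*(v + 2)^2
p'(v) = (v - 2)*(2*v + 4) + (v + 2)^2 = (v + 2)*(3*v - 2)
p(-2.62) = -1.78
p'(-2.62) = 6.11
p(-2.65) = -1.96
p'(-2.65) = 6.47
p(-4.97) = -61.48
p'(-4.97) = 50.22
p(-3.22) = -7.77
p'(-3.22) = 14.23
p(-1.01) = -2.95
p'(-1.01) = -4.98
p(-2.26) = -0.29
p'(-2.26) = 2.28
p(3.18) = 31.66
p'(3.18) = 39.06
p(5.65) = 213.61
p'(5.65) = 114.37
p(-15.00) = -2873.00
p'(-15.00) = 611.00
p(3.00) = 25.00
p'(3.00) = 35.00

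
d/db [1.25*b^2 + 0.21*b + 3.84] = 2.5*b + 0.21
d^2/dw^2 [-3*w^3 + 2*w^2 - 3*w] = 4 - 18*w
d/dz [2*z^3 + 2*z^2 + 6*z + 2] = 6*z^2 + 4*z + 6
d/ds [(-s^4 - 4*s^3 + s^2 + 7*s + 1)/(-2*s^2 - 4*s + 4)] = (s^5 + 5*s^4 + 4*s^3 - 19*s^2/2 + 3*s + 8)/(s^4 + 4*s^3 - 8*s + 4)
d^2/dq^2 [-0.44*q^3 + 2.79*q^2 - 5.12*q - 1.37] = 5.58 - 2.64*q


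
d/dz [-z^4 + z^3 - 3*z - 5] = -4*z^3 + 3*z^2 - 3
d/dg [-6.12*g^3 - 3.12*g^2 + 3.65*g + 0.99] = -18.36*g^2 - 6.24*g + 3.65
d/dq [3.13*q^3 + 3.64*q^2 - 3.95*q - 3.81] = 9.39*q^2 + 7.28*q - 3.95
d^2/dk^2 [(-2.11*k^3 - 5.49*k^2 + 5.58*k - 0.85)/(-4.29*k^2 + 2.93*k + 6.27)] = (2.27373675443232e-13*k^4 + 82.3646539999995*k^3 + 1212.469038*k^2 - 466.95924*k + 696.998558)/(78.953589*k^6 - 161.772039*k^5 - 235.693458*k^4 + 447.718357*k^3 + 344.475054*k^2 - 345.560391*k - 246.491883)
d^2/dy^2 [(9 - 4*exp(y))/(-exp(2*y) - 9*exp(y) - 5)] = (4*exp(4*y) - 72*exp(3*y) - 363*exp(2*y) - 729*exp(y) + 505)*exp(y)/(exp(6*y) + 27*exp(5*y) + 258*exp(4*y) + 999*exp(3*y) + 1290*exp(2*y) + 675*exp(y) + 125)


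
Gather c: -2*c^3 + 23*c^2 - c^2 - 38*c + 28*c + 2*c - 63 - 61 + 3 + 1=-2*c^3 + 22*c^2 - 8*c - 120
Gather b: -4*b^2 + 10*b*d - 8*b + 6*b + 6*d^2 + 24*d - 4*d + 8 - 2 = -4*b^2 + b*(10*d - 2) + 6*d^2 + 20*d + 6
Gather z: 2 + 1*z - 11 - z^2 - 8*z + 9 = -z^2 - 7*z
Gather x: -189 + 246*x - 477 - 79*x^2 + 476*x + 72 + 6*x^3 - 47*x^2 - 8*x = 6*x^3 - 126*x^2 + 714*x - 594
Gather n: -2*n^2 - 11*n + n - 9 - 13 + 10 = -2*n^2 - 10*n - 12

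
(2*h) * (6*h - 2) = 12*h^2 - 4*h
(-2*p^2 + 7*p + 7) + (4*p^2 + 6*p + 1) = 2*p^2 + 13*p + 8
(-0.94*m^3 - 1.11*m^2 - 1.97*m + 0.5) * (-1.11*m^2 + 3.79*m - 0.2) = 1.0434*m^5 - 2.3305*m^4 - 1.8322*m^3 - 7.7993*m^2 + 2.289*m - 0.1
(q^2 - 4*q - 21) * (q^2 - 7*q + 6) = q^4 - 11*q^3 + 13*q^2 + 123*q - 126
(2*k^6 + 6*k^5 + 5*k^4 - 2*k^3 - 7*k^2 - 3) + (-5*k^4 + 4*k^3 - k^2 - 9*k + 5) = 2*k^6 + 6*k^5 + 2*k^3 - 8*k^2 - 9*k + 2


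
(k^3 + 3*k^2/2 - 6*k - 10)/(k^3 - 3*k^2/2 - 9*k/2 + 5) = (k + 2)/(k - 1)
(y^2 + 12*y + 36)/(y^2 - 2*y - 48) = (y + 6)/(y - 8)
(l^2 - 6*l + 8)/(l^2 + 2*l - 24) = (l - 2)/(l + 6)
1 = 1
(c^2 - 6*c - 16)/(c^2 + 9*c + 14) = (c - 8)/(c + 7)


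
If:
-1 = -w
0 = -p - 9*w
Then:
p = -9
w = 1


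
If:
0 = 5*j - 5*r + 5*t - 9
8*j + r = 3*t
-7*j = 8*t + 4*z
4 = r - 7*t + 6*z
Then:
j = 104/905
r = -3743/1810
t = -693/1810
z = 511/905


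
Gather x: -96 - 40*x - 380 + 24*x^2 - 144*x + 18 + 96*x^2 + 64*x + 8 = 120*x^2 - 120*x - 450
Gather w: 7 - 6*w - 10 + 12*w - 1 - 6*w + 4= 0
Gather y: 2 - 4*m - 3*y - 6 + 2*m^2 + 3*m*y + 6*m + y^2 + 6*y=2*m^2 + 2*m + y^2 + y*(3*m + 3) - 4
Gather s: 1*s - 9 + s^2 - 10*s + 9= s^2 - 9*s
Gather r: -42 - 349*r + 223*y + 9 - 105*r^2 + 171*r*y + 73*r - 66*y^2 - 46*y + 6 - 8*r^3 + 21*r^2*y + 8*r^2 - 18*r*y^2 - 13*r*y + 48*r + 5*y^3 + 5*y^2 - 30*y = -8*r^3 + r^2*(21*y - 97) + r*(-18*y^2 + 158*y - 228) + 5*y^3 - 61*y^2 + 147*y - 27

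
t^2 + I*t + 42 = (t - 6*I)*(t + 7*I)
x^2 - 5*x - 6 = (x - 6)*(x + 1)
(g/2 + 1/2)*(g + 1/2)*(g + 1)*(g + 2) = g^4/2 + 9*g^3/4 + 7*g^2/2 + 9*g/4 + 1/2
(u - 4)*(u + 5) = u^2 + u - 20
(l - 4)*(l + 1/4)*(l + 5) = l^3 + 5*l^2/4 - 79*l/4 - 5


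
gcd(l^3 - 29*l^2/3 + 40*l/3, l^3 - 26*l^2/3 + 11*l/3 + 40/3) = l^2 - 29*l/3 + 40/3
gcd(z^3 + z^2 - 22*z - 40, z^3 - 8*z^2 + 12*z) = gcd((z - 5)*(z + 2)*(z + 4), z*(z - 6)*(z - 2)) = 1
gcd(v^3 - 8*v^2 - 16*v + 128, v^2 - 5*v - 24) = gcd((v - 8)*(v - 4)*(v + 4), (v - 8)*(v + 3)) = v - 8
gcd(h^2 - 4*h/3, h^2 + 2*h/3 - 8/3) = h - 4/3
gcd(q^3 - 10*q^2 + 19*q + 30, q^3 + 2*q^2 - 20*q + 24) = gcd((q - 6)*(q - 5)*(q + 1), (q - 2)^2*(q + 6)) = 1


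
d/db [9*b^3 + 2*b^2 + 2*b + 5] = 27*b^2 + 4*b + 2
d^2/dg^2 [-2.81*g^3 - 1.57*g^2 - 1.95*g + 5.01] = -16.86*g - 3.14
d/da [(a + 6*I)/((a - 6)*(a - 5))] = (-a^2 - 12*I*a + 30 + 66*I)/(a^4 - 22*a^3 + 181*a^2 - 660*a + 900)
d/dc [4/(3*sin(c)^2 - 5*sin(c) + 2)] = 4*(5 - 6*sin(c))*cos(c)/(3*sin(c)^2 - 5*sin(c) + 2)^2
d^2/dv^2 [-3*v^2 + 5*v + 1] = -6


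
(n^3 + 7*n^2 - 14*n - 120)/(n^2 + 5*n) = n + 2 - 24/n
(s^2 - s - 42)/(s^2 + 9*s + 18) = (s - 7)/(s + 3)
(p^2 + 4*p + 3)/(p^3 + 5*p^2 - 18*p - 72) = (p + 1)/(p^2 + 2*p - 24)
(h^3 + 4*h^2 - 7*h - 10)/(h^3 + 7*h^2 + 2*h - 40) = (h + 1)/(h + 4)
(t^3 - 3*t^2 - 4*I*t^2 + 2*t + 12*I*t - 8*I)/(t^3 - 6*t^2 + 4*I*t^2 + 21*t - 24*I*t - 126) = (t^3 + t^2*(-3 - 4*I) + t*(2 + 12*I) - 8*I)/(t^3 + t^2*(-6 + 4*I) + t*(21 - 24*I) - 126)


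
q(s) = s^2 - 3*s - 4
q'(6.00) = 9.00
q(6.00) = 14.00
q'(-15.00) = -33.00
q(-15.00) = 266.00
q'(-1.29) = -5.58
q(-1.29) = 1.53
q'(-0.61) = -4.22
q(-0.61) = -1.80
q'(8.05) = 13.10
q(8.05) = 36.65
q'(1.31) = -0.38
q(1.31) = -6.21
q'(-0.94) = -4.88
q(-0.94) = -0.30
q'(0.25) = -2.50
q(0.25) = -4.69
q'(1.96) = 0.92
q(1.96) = -6.04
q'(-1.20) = -5.40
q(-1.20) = 1.04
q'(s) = 2*s - 3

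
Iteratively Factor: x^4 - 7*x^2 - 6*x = (x)*(x^3 - 7*x - 6) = x*(x - 3)*(x^2 + 3*x + 2) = x*(x - 3)*(x + 1)*(x + 2)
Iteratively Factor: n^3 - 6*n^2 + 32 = (n - 4)*(n^2 - 2*n - 8) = (n - 4)*(n + 2)*(n - 4)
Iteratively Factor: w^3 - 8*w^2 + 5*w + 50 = (w + 2)*(w^2 - 10*w + 25) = (w - 5)*(w + 2)*(w - 5)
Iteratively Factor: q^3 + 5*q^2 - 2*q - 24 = (q - 2)*(q^2 + 7*q + 12) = (q - 2)*(q + 4)*(q + 3)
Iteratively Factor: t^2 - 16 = (t - 4)*(t + 4)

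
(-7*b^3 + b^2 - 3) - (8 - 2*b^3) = -5*b^3 + b^2 - 11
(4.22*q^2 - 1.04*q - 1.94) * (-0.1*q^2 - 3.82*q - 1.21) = -0.422*q^4 - 16.0164*q^3 - 0.9394*q^2 + 8.6692*q + 2.3474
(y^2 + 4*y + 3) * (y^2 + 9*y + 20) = y^4 + 13*y^3 + 59*y^2 + 107*y + 60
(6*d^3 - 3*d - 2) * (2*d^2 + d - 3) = 12*d^5 + 6*d^4 - 24*d^3 - 7*d^2 + 7*d + 6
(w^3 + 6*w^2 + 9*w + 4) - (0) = w^3 + 6*w^2 + 9*w + 4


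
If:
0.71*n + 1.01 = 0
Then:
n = -1.42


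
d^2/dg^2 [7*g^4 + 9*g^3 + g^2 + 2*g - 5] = 84*g^2 + 54*g + 2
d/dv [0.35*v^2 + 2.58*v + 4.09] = 0.7*v + 2.58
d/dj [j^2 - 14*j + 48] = 2*j - 14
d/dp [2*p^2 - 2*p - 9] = 4*p - 2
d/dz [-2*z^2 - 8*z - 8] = -4*z - 8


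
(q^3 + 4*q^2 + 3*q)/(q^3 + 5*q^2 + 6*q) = (q + 1)/(q + 2)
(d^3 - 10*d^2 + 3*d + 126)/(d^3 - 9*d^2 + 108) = (d - 7)/(d - 6)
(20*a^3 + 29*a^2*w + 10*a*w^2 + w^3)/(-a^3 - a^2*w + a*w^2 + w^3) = (20*a^2 + 9*a*w + w^2)/(-a^2 + w^2)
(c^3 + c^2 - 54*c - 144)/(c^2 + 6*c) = c - 5 - 24/c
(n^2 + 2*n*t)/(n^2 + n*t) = (n + 2*t)/(n + t)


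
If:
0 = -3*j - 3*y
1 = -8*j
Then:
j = -1/8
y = 1/8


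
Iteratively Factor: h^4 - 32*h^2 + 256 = (h - 4)*(h^3 + 4*h^2 - 16*h - 64) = (h - 4)*(h + 4)*(h^2 - 16) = (h - 4)*(h + 4)^2*(h - 4)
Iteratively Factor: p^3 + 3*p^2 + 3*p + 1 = (p + 1)*(p^2 + 2*p + 1) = (p + 1)^2*(p + 1)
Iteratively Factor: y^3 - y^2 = (y)*(y^2 - y) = y^2*(y - 1)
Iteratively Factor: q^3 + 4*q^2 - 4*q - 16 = (q - 2)*(q^2 + 6*q + 8) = (q - 2)*(q + 2)*(q + 4)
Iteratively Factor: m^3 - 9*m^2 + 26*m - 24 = (m - 3)*(m^2 - 6*m + 8) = (m - 4)*(m - 3)*(m - 2)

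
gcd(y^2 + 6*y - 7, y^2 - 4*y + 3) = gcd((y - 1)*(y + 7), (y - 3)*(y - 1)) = y - 1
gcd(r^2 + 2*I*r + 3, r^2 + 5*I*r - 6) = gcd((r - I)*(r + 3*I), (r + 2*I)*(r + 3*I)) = r + 3*I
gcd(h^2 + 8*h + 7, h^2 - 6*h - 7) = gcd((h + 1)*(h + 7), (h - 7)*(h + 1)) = h + 1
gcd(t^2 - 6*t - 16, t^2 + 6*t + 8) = t + 2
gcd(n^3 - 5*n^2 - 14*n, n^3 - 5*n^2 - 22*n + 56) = n - 7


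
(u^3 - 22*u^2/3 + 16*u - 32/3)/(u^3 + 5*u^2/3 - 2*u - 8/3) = (u^2 - 6*u + 8)/(u^2 + 3*u + 2)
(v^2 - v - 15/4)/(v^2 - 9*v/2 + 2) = (4*v^2 - 4*v - 15)/(2*(2*v^2 - 9*v + 4))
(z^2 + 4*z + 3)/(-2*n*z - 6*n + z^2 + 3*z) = (z + 1)/(-2*n + z)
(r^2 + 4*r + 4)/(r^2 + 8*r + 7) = (r^2 + 4*r + 4)/(r^2 + 8*r + 7)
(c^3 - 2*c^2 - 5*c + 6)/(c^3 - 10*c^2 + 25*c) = (c^3 - 2*c^2 - 5*c + 6)/(c*(c^2 - 10*c + 25))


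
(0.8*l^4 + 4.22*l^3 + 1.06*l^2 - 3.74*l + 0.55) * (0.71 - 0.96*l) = -0.768*l^5 - 3.4832*l^4 + 1.9786*l^3 + 4.343*l^2 - 3.1834*l + 0.3905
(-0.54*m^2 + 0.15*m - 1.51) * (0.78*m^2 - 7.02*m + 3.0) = -0.4212*m^4 + 3.9078*m^3 - 3.8508*m^2 + 11.0502*m - 4.53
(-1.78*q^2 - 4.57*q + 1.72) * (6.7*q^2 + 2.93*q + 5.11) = -11.926*q^4 - 35.8344*q^3 - 10.9619*q^2 - 18.3131*q + 8.7892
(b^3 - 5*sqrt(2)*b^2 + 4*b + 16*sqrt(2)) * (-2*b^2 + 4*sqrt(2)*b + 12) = -2*b^5 + 14*sqrt(2)*b^4 - 36*b^3 - 76*sqrt(2)*b^2 + 176*b + 192*sqrt(2)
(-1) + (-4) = -5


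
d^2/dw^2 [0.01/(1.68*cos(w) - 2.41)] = (0.028224*sin(w)^2 - 0.040488*cos(w) + 0.028224)/(1.68*cos(w) - 2.41)^3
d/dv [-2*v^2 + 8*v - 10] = 8 - 4*v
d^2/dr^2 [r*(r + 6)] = 2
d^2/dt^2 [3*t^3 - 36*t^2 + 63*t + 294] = 18*t - 72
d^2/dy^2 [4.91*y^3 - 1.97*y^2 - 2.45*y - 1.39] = 29.46*y - 3.94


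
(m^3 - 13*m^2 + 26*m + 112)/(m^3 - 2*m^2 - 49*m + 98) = (m^2 - 6*m - 16)/(m^2 + 5*m - 14)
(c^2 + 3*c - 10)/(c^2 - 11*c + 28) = (c^2 + 3*c - 10)/(c^2 - 11*c + 28)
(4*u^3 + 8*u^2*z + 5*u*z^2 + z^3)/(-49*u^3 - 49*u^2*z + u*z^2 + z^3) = (4*u^2 + 4*u*z + z^2)/(-49*u^2 + z^2)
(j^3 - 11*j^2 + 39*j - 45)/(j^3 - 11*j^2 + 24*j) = (j^2 - 8*j + 15)/(j*(j - 8))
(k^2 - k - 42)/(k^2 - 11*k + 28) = (k + 6)/(k - 4)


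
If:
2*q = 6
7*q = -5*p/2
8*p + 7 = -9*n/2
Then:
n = 602/45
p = -42/5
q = 3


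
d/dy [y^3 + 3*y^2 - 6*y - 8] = 3*y^2 + 6*y - 6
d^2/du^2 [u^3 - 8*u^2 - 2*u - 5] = 6*u - 16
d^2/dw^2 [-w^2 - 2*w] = -2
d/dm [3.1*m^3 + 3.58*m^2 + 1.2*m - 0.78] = 9.3*m^2 + 7.16*m + 1.2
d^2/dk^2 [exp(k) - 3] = exp(k)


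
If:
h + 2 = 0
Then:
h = -2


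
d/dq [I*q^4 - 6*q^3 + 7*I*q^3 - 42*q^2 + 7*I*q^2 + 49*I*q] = 4*I*q^3 + q^2*(-18 + 21*I) + 14*q*(-6 + I) + 49*I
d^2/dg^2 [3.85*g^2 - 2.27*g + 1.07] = 7.70000000000000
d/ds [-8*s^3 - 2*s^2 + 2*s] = -24*s^2 - 4*s + 2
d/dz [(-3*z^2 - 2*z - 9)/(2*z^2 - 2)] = (z^2 + 12*z + 1)/(z^4 - 2*z^2 + 1)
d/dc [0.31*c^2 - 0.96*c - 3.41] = 0.62*c - 0.96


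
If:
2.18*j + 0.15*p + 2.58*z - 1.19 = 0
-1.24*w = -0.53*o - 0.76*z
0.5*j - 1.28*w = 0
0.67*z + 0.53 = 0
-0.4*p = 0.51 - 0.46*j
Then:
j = 1.45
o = 2.46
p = 0.40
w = 0.57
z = -0.79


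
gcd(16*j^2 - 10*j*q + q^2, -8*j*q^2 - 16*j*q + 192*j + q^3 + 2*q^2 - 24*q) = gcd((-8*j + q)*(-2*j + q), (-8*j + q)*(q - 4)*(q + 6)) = -8*j + q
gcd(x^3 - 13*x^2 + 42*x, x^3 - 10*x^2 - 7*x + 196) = x - 7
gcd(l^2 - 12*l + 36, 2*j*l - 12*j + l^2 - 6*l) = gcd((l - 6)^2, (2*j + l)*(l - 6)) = l - 6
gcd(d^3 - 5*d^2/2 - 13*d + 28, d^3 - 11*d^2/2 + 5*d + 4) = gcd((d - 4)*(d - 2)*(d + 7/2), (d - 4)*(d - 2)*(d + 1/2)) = d^2 - 6*d + 8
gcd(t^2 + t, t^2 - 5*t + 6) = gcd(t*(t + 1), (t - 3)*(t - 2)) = 1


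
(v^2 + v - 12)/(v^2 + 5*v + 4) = (v - 3)/(v + 1)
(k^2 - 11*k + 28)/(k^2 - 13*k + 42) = (k - 4)/(k - 6)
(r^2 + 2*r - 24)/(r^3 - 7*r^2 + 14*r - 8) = (r + 6)/(r^2 - 3*r + 2)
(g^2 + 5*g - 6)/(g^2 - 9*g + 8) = (g + 6)/(g - 8)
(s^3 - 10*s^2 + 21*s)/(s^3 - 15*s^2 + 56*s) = (s - 3)/(s - 8)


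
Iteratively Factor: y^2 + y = (y + 1)*(y)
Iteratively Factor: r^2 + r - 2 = (r - 1)*(r + 2)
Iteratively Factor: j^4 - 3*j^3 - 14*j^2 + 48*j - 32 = (j - 2)*(j^3 - j^2 - 16*j + 16) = (j - 2)*(j + 4)*(j^2 - 5*j + 4) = (j - 2)*(j - 1)*(j + 4)*(j - 4)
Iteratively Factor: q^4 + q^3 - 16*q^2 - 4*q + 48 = (q - 2)*(q^3 + 3*q^2 - 10*q - 24) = (q - 2)*(q + 4)*(q^2 - q - 6) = (q - 2)*(q + 2)*(q + 4)*(q - 3)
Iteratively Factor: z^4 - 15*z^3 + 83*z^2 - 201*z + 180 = (z - 3)*(z^3 - 12*z^2 + 47*z - 60) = (z - 3)^2*(z^2 - 9*z + 20) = (z - 5)*(z - 3)^2*(z - 4)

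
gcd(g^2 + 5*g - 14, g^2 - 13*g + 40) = 1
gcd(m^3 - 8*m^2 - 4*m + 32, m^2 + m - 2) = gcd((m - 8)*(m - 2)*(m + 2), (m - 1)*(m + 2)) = m + 2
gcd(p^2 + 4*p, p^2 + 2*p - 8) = p + 4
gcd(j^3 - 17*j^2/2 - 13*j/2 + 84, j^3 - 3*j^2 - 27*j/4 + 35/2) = j - 7/2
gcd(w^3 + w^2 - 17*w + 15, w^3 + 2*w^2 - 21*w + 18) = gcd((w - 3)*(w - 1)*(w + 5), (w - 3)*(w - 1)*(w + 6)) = w^2 - 4*w + 3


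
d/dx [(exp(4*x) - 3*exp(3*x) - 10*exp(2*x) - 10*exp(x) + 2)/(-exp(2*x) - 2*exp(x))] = (-2*exp(5*x) - 3*exp(4*x) + 12*exp(3*x) + 10*exp(2*x) + 4*exp(x) + 4)*exp(-x)/(exp(2*x) + 4*exp(x) + 4)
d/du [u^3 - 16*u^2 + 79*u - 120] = 3*u^2 - 32*u + 79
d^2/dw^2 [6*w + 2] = 0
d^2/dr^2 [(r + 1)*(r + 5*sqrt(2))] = 2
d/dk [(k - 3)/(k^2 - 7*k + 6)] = (k^2 - 7*k - (k - 3)*(2*k - 7) + 6)/(k^2 - 7*k + 6)^2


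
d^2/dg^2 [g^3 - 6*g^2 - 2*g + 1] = 6*g - 12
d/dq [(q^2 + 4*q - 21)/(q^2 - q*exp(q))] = (2*q*(q + 2)*(q - exp(q)) + (q^2 + 4*q - 21)*(q*exp(q) - 2*q + exp(q)))/(q^2*(q - exp(q))^2)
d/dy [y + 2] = 1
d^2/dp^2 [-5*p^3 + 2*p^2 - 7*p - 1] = 4 - 30*p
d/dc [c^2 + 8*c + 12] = 2*c + 8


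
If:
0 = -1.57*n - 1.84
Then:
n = -1.17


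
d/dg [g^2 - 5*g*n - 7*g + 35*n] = 2*g - 5*n - 7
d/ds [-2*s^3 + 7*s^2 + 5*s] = -6*s^2 + 14*s + 5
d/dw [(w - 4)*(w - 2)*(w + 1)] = 3*w^2 - 10*w + 2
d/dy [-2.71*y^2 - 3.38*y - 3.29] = -5.42*y - 3.38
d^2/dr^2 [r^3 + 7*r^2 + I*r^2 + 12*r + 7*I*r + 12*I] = 6*r + 14 + 2*I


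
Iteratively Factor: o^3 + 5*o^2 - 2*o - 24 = (o + 4)*(o^2 + o - 6) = (o - 2)*(o + 4)*(o + 3)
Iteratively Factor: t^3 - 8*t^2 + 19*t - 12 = (t - 1)*(t^2 - 7*t + 12) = (t - 3)*(t - 1)*(t - 4)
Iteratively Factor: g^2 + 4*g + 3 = (g + 1)*(g + 3)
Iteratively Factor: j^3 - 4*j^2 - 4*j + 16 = (j + 2)*(j^2 - 6*j + 8) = (j - 4)*(j + 2)*(j - 2)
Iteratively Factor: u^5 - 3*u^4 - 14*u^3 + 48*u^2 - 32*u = (u + 4)*(u^4 - 7*u^3 + 14*u^2 - 8*u) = (u - 2)*(u + 4)*(u^3 - 5*u^2 + 4*u) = u*(u - 2)*(u + 4)*(u^2 - 5*u + 4) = u*(u - 2)*(u - 1)*(u + 4)*(u - 4)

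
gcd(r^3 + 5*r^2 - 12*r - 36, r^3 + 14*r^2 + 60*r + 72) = r^2 + 8*r + 12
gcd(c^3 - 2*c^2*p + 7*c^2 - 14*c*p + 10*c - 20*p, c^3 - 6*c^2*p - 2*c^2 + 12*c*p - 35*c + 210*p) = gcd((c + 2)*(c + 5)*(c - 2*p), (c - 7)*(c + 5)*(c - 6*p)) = c + 5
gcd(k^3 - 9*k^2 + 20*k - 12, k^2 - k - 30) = k - 6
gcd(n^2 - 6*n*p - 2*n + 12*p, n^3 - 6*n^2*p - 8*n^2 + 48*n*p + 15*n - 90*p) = -n + 6*p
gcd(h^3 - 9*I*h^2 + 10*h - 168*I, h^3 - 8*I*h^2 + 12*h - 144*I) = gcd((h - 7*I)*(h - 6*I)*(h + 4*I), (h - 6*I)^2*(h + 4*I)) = h^2 - 2*I*h + 24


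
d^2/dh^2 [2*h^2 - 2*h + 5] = 4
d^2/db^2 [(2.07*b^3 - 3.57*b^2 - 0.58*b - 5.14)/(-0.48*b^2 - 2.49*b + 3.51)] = (-8.88178419700125e-16*b^5 - 3.5527136788005e-15*b^4 - 40.90995*b^3 + 151.74351*b^2 - 110.29257*b + 179.16057)/(0.110592*b^6 + 1.721088*b^5 + 6.502032*b^4 - 9.73266299999999*b^3 - 47.546109*b^2 + 92.031147*b - 43.243551)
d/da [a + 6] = 1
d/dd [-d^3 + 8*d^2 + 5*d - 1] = -3*d^2 + 16*d + 5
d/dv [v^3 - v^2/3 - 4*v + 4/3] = 3*v^2 - 2*v/3 - 4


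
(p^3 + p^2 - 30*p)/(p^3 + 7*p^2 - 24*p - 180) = p/(p + 6)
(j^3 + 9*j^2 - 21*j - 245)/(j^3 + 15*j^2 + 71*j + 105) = (j^2 + 2*j - 35)/(j^2 + 8*j + 15)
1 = 1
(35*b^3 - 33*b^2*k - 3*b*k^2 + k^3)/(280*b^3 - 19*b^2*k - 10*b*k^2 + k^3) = (b - k)/(8*b - k)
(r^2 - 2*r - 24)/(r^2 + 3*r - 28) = (r^2 - 2*r - 24)/(r^2 + 3*r - 28)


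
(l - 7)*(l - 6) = l^2 - 13*l + 42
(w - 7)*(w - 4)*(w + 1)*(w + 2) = w^4 - 8*w^3 - 3*w^2 + 62*w + 56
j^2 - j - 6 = (j - 3)*(j + 2)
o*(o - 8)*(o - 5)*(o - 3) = o^4 - 16*o^3 + 79*o^2 - 120*o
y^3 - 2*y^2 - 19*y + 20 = (y - 5)*(y - 1)*(y + 4)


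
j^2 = j^2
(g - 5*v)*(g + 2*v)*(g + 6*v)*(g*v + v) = g^4*v + 3*g^3*v^2 + g^3*v - 28*g^2*v^3 + 3*g^2*v^2 - 60*g*v^4 - 28*g*v^3 - 60*v^4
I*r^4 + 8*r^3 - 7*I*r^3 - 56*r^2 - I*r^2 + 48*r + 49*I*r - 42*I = (r - 6)*(r - 1)*(r - 7*I)*(I*r + 1)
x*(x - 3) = x^2 - 3*x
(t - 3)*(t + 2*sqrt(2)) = t^2 - 3*t + 2*sqrt(2)*t - 6*sqrt(2)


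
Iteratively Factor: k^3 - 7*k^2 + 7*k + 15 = (k - 3)*(k^2 - 4*k - 5) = (k - 3)*(k + 1)*(k - 5)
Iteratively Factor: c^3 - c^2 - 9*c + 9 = (c + 3)*(c^2 - 4*c + 3) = (c - 1)*(c + 3)*(c - 3)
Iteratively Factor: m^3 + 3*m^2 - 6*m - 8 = (m - 2)*(m^2 + 5*m + 4) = (m - 2)*(m + 4)*(m + 1)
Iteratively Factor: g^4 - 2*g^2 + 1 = (g + 1)*(g^3 - g^2 - g + 1) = (g - 1)*(g + 1)*(g^2 - 1) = (g - 1)*(g + 1)^2*(g - 1)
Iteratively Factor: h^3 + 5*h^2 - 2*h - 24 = (h + 4)*(h^2 + h - 6) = (h - 2)*(h + 4)*(h + 3)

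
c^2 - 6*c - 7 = (c - 7)*(c + 1)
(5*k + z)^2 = 25*k^2 + 10*k*z + z^2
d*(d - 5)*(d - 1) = d^3 - 6*d^2 + 5*d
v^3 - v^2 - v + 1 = (v - 1)^2*(v + 1)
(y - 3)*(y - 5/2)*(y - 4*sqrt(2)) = y^3 - 4*sqrt(2)*y^2 - 11*y^2/2 + 15*y/2 + 22*sqrt(2)*y - 30*sqrt(2)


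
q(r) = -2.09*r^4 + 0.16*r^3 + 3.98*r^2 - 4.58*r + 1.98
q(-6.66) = -3950.15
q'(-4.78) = 881.38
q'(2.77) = -156.53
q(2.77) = -99.81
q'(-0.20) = -6.09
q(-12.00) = -42984.66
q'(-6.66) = 2433.31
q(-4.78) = -993.75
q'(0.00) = -4.58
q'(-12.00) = 14415.10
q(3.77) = -372.34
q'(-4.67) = 820.16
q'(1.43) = -16.66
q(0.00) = 1.98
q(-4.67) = -900.19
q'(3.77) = -415.70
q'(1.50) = -19.78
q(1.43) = -4.70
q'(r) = -8.36*r^3 + 0.48*r^2 + 7.96*r - 4.58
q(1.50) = -5.98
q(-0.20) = 3.05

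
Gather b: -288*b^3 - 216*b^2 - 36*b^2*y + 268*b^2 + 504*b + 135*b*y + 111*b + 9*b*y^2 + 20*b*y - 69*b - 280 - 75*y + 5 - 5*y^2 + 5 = -288*b^3 + b^2*(52 - 36*y) + b*(9*y^2 + 155*y + 546) - 5*y^2 - 75*y - 270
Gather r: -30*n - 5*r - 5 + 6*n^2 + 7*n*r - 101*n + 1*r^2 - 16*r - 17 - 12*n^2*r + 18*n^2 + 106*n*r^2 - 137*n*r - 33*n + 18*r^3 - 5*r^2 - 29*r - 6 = 24*n^2 - 164*n + 18*r^3 + r^2*(106*n - 4) + r*(-12*n^2 - 130*n - 50) - 28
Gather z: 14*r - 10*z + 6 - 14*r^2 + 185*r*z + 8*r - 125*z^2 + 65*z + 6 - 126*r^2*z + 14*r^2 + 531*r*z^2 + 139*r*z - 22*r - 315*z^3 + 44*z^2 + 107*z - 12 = -315*z^3 + z^2*(531*r - 81) + z*(-126*r^2 + 324*r + 162)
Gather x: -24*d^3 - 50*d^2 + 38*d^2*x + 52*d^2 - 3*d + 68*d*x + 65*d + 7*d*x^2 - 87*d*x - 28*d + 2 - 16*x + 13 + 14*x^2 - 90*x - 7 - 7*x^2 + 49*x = -24*d^3 + 2*d^2 + 34*d + x^2*(7*d + 7) + x*(38*d^2 - 19*d - 57) + 8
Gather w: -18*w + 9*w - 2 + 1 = -9*w - 1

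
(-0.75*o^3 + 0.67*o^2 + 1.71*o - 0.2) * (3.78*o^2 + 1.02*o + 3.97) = -2.835*o^5 + 1.7676*o^4 + 4.1697*o^3 + 3.6481*o^2 + 6.5847*o - 0.794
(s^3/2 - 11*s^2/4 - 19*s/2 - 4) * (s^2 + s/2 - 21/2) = s^5/2 - 5*s^4/2 - 129*s^3/8 + 161*s^2/8 + 391*s/4 + 42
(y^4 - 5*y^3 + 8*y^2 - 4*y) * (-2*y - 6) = -2*y^5 + 4*y^4 + 14*y^3 - 40*y^2 + 24*y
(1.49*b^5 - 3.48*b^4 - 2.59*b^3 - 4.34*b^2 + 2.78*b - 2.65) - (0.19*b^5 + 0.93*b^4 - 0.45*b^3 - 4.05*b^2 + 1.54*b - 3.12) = 1.3*b^5 - 4.41*b^4 - 2.14*b^3 - 0.29*b^2 + 1.24*b + 0.47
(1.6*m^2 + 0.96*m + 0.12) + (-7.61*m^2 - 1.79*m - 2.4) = -6.01*m^2 - 0.83*m - 2.28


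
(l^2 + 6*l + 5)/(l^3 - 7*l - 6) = (l + 5)/(l^2 - l - 6)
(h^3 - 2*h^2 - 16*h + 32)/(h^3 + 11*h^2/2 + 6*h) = 2*(h^2 - 6*h + 8)/(h*(2*h + 3))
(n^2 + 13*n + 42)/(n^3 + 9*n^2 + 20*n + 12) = (n + 7)/(n^2 + 3*n + 2)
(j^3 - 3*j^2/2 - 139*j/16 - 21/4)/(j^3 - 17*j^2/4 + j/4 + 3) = (j + 7/4)/(j - 1)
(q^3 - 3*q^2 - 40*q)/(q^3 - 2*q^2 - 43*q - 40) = q/(q + 1)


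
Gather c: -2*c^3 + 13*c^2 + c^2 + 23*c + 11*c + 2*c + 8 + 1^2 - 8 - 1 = -2*c^3 + 14*c^2 + 36*c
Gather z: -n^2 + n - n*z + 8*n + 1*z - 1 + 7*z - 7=-n^2 + 9*n + z*(8 - n) - 8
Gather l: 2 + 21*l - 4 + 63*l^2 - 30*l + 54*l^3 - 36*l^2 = 54*l^3 + 27*l^2 - 9*l - 2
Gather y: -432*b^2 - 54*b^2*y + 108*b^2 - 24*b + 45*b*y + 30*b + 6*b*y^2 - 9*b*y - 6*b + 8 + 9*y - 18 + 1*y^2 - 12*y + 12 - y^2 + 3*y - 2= -324*b^2 + 6*b*y^2 + y*(-54*b^2 + 36*b)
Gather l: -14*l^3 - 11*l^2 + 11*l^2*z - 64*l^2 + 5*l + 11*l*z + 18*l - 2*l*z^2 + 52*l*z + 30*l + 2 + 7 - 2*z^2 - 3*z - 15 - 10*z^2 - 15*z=-14*l^3 + l^2*(11*z - 75) + l*(-2*z^2 + 63*z + 53) - 12*z^2 - 18*z - 6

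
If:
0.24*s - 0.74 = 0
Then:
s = 3.08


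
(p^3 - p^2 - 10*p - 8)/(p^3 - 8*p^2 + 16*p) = (p^2 + 3*p + 2)/(p*(p - 4))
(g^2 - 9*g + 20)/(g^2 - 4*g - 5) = (g - 4)/(g + 1)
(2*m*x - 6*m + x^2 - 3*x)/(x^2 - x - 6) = (2*m + x)/(x + 2)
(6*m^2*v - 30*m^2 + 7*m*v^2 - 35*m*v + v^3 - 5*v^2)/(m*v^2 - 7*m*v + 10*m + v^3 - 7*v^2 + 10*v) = (6*m + v)/(v - 2)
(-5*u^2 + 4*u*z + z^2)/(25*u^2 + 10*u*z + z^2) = (-u + z)/(5*u + z)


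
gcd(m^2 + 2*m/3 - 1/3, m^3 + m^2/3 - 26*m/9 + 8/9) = m - 1/3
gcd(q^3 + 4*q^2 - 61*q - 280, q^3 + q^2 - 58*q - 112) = q^2 - q - 56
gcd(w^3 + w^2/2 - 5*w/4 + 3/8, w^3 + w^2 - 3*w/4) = w^2 + w - 3/4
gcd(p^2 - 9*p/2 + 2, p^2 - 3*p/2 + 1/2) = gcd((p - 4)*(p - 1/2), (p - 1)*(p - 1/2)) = p - 1/2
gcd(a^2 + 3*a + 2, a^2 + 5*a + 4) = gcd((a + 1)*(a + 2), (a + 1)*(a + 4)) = a + 1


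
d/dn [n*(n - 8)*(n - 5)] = 3*n^2 - 26*n + 40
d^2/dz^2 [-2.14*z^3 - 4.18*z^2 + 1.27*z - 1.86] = -12.84*z - 8.36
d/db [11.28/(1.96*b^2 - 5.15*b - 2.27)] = (58.092 - 44.2176*b)/(-1.96*b^2 + 5.15*b + 2.27)^2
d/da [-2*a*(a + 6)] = -4*a - 12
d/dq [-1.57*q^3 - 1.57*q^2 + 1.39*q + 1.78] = -4.71*q^2 - 3.14*q + 1.39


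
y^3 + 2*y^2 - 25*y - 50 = (y - 5)*(y + 2)*(y + 5)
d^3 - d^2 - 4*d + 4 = (d - 2)*(d - 1)*(d + 2)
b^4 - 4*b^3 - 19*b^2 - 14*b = b*(b - 7)*(b + 1)*(b + 2)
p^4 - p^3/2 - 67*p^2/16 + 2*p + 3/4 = (p - 2)*(p - 3/4)*(p + 1/4)*(p + 2)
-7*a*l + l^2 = l*(-7*a + l)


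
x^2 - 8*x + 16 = (x - 4)^2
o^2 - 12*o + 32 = (o - 8)*(o - 4)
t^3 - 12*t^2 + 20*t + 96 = (t - 8)*(t - 6)*(t + 2)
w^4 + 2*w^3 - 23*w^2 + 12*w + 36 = (w - 3)*(w - 2)*(w + 1)*(w + 6)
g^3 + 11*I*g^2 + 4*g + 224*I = (g - 4*I)*(g + 7*I)*(g + 8*I)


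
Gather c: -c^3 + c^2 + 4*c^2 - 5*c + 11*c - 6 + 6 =-c^3 + 5*c^2 + 6*c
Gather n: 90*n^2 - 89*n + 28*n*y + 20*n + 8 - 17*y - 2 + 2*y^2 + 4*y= 90*n^2 + n*(28*y - 69) + 2*y^2 - 13*y + 6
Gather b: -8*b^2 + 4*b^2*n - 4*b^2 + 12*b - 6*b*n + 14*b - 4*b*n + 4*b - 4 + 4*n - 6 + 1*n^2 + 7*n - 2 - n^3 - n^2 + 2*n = b^2*(4*n - 12) + b*(30 - 10*n) - n^3 + 13*n - 12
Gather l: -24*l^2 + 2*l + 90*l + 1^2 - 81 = -24*l^2 + 92*l - 80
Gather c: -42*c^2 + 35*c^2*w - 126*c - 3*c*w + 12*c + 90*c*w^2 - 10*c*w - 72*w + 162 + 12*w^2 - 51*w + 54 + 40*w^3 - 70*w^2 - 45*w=c^2*(35*w - 42) + c*(90*w^2 - 13*w - 114) + 40*w^3 - 58*w^2 - 168*w + 216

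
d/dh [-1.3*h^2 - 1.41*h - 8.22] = -2.6*h - 1.41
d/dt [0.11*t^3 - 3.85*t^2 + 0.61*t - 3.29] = 0.33*t^2 - 7.7*t + 0.61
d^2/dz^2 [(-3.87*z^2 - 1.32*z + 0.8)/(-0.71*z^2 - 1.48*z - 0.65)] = (1.77635683940025e-15*z^4 - 6.80236799999999*z^3 - 13.13571*z^2 - 8.69892*z - 2.03577)/(0.357911*z^6 + 2.238204*z^5 + 5.648547*z^4 + 7.339912*z^3 + 5.171205*z^2 + 1.8759*z + 0.274625)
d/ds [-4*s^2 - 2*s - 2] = -8*s - 2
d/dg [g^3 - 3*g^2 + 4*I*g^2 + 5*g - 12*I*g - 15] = 3*g^2 + g*(-6 + 8*I) + 5 - 12*I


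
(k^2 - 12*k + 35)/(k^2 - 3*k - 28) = (k - 5)/(k + 4)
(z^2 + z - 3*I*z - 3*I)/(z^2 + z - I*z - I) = (z - 3*I)/(z - I)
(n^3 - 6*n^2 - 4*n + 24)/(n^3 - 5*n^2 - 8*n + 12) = (n - 2)/(n - 1)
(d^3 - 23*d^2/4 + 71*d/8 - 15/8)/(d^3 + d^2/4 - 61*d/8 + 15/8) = (d - 3)/(d + 3)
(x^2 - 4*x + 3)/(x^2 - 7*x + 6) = (x - 3)/(x - 6)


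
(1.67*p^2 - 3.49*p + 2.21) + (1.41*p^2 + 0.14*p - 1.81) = 3.08*p^2 - 3.35*p + 0.4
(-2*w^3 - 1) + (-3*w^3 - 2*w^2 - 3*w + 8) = -5*w^3 - 2*w^2 - 3*w + 7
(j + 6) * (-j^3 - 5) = -j^4 - 6*j^3 - 5*j - 30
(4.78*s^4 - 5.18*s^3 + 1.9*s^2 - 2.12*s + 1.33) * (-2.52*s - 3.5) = -12.0456*s^5 - 3.6764*s^4 + 13.342*s^3 - 1.3076*s^2 + 4.0684*s - 4.655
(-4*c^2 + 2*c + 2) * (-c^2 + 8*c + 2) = 4*c^4 - 34*c^3 + 6*c^2 + 20*c + 4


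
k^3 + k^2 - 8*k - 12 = (k - 3)*(k + 2)^2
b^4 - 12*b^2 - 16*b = b*(b - 4)*(b + 2)^2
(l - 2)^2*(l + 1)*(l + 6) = l^4 + 3*l^3 - 18*l^2 + 4*l + 24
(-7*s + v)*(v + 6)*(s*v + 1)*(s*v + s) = -7*s^3*v^3 - 49*s^3*v^2 - 42*s^3*v + s^2*v^4 + 7*s^2*v^3 - s^2*v^2 - 49*s^2*v - 42*s^2 + s*v^3 + 7*s*v^2 + 6*s*v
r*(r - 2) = r^2 - 2*r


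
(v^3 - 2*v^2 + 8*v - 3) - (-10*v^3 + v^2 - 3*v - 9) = 11*v^3 - 3*v^2 + 11*v + 6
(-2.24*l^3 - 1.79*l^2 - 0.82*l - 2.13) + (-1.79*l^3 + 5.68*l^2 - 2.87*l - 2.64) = -4.03*l^3 + 3.89*l^2 - 3.69*l - 4.77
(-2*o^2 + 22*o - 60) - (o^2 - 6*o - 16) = -3*o^2 + 28*o - 44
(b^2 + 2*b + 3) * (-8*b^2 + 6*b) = -8*b^4 - 10*b^3 - 12*b^2 + 18*b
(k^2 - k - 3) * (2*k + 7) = 2*k^3 + 5*k^2 - 13*k - 21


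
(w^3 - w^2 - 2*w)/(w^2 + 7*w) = (w^2 - w - 2)/(w + 7)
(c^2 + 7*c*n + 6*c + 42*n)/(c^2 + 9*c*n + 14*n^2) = (c + 6)/(c + 2*n)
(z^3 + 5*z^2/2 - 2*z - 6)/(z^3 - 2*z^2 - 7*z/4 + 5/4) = 2*(2*z^3 + 5*z^2 - 4*z - 12)/(4*z^3 - 8*z^2 - 7*z + 5)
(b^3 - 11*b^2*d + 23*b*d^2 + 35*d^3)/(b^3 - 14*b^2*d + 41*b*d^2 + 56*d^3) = (b - 5*d)/(b - 8*d)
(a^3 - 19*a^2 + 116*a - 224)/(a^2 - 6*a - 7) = (a^2 - 12*a + 32)/(a + 1)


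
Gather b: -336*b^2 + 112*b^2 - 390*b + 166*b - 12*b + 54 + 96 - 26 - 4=-224*b^2 - 236*b + 120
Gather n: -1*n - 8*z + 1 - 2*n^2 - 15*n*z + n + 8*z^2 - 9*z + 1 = -2*n^2 - 15*n*z + 8*z^2 - 17*z + 2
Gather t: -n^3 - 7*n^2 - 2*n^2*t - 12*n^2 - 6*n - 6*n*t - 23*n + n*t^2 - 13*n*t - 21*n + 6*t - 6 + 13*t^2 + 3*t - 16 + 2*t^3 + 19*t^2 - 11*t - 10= -n^3 - 19*n^2 - 50*n + 2*t^3 + t^2*(n + 32) + t*(-2*n^2 - 19*n - 2) - 32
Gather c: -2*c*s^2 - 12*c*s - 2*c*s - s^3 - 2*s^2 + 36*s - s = c*(-2*s^2 - 14*s) - s^3 - 2*s^2 + 35*s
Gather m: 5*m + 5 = 5*m + 5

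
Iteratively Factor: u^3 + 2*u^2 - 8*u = (u)*(u^2 + 2*u - 8) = u*(u - 2)*(u + 4)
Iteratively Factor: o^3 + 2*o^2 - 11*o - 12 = (o + 1)*(o^2 + o - 12) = (o + 1)*(o + 4)*(o - 3)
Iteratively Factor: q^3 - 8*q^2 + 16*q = (q - 4)*(q^2 - 4*q) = (q - 4)^2*(q)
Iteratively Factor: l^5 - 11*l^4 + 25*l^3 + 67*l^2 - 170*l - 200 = (l + 2)*(l^4 - 13*l^3 + 51*l^2 - 35*l - 100) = (l + 1)*(l + 2)*(l^3 - 14*l^2 + 65*l - 100) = (l - 4)*(l + 1)*(l + 2)*(l^2 - 10*l + 25) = (l - 5)*(l - 4)*(l + 1)*(l + 2)*(l - 5)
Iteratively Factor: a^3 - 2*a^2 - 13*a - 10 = (a + 1)*(a^2 - 3*a - 10) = (a + 1)*(a + 2)*(a - 5)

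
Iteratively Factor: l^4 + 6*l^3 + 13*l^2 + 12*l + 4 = (l + 1)*(l^3 + 5*l^2 + 8*l + 4) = (l + 1)*(l + 2)*(l^2 + 3*l + 2) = (l + 1)^2*(l + 2)*(l + 2)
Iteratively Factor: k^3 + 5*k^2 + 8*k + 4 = (k + 2)*(k^2 + 3*k + 2) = (k + 2)^2*(k + 1)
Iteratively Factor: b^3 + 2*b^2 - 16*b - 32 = (b + 2)*(b^2 - 16) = (b + 2)*(b + 4)*(b - 4)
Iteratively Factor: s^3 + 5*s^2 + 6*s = (s + 3)*(s^2 + 2*s) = s*(s + 3)*(s + 2)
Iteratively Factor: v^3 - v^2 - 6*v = (v - 3)*(v^2 + 2*v) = (v - 3)*(v + 2)*(v)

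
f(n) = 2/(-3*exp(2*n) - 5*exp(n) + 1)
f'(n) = 2*(6*exp(2*n) + 5*exp(n))/(-3*exp(2*n) - 5*exp(n) + 1)^2 = (12*exp(n) + 10)*exp(n)/(3*exp(2*n) + 5*exp(n) - 1)^2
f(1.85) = -0.01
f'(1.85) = 0.02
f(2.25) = -0.01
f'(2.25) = 0.01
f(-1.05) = -1.79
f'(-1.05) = 3.98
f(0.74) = -0.09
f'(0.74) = 0.14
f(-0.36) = -0.51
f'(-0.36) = 0.82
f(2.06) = -0.01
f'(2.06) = 0.02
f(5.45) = -0.00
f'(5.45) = 0.00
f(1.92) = -0.01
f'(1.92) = 0.02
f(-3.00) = 2.69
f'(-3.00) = 0.95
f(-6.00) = 2.03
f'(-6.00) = 0.03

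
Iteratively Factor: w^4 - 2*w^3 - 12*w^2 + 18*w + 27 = (w + 3)*(w^3 - 5*w^2 + 3*w + 9) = (w - 3)*(w + 3)*(w^2 - 2*w - 3) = (w - 3)*(w + 1)*(w + 3)*(w - 3)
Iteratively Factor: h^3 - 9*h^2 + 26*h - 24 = (h - 4)*(h^2 - 5*h + 6) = (h - 4)*(h - 3)*(h - 2)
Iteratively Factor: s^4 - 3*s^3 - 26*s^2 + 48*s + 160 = (s + 4)*(s^3 - 7*s^2 + 2*s + 40) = (s - 5)*(s + 4)*(s^2 - 2*s - 8) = (s - 5)*(s + 2)*(s + 4)*(s - 4)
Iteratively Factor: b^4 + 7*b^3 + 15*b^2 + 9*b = (b + 3)*(b^3 + 4*b^2 + 3*b) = b*(b + 3)*(b^2 + 4*b + 3) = b*(b + 3)^2*(b + 1)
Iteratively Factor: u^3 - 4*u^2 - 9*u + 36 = (u - 3)*(u^2 - u - 12) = (u - 3)*(u + 3)*(u - 4)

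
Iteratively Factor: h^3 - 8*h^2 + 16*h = (h)*(h^2 - 8*h + 16) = h*(h - 4)*(h - 4)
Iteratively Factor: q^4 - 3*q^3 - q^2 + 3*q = (q - 3)*(q^3 - q) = q*(q - 3)*(q^2 - 1) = q*(q - 3)*(q + 1)*(q - 1)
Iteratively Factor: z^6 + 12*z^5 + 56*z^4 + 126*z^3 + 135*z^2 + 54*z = (z + 1)*(z^5 + 11*z^4 + 45*z^3 + 81*z^2 + 54*z) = z*(z + 1)*(z^4 + 11*z^3 + 45*z^2 + 81*z + 54) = z*(z + 1)*(z + 3)*(z^3 + 8*z^2 + 21*z + 18) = z*(z + 1)*(z + 3)^2*(z^2 + 5*z + 6) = z*(z + 1)*(z + 3)^3*(z + 2)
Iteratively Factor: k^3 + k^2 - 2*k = (k + 2)*(k^2 - k) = (k - 1)*(k + 2)*(k)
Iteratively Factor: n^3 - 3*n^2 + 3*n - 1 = (n - 1)*(n^2 - 2*n + 1) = (n - 1)^2*(n - 1)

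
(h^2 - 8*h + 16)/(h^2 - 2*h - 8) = (h - 4)/(h + 2)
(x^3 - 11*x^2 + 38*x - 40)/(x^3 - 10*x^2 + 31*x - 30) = (x - 4)/(x - 3)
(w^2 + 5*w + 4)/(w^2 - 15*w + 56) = (w^2 + 5*w + 4)/(w^2 - 15*w + 56)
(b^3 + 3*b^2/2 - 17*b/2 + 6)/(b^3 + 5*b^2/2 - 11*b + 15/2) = (b + 4)/(b + 5)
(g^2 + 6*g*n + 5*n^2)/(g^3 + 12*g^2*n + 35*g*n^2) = (g + n)/(g*(g + 7*n))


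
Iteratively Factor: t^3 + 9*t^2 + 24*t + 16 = (t + 4)*(t^2 + 5*t + 4) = (t + 1)*(t + 4)*(t + 4)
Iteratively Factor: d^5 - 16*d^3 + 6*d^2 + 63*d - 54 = (d - 3)*(d^4 + 3*d^3 - 7*d^2 - 15*d + 18) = (d - 3)*(d + 3)*(d^3 - 7*d + 6) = (d - 3)*(d + 3)^2*(d^2 - 3*d + 2) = (d - 3)*(d - 2)*(d + 3)^2*(d - 1)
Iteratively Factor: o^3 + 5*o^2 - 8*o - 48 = (o + 4)*(o^2 + o - 12) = (o - 3)*(o + 4)*(o + 4)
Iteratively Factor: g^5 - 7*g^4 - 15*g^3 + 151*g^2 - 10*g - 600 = (g - 3)*(g^4 - 4*g^3 - 27*g^2 + 70*g + 200) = (g - 3)*(g + 2)*(g^3 - 6*g^2 - 15*g + 100) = (g - 3)*(g + 2)*(g + 4)*(g^2 - 10*g + 25) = (g - 5)*(g - 3)*(g + 2)*(g + 4)*(g - 5)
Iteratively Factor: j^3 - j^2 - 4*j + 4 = (j - 1)*(j^2 - 4) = (j - 2)*(j - 1)*(j + 2)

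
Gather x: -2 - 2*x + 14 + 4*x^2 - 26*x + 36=4*x^2 - 28*x + 48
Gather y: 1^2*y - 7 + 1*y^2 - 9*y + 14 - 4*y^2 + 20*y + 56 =-3*y^2 + 12*y + 63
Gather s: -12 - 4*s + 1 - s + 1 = -5*s - 10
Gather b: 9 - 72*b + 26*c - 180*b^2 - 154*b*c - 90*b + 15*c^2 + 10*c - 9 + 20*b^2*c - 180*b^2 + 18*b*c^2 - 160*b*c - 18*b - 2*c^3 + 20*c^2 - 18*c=b^2*(20*c - 360) + b*(18*c^2 - 314*c - 180) - 2*c^3 + 35*c^2 + 18*c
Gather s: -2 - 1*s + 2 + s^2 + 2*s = s^2 + s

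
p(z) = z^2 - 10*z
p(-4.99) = 74.80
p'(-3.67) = -17.34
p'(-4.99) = -19.98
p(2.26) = -17.49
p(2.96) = -20.84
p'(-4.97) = -19.94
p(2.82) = -20.25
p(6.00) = -24.00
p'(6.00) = 2.00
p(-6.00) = 96.00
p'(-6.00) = -22.00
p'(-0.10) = -10.20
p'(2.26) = -5.48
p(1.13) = -10.02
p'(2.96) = -4.08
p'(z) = 2*z - 10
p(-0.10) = 1.01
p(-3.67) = 50.17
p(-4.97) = 74.40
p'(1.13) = -7.74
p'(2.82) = -4.36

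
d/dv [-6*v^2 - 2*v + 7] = -12*v - 2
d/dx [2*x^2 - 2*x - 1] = 4*x - 2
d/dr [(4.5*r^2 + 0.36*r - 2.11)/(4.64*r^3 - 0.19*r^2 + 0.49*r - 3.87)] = (-20.88*r^4 - 3.3408*r^3 + 31.6446*r^2 - 35.6318*r - 0.3593)/(21.5296*r^6 - 1.7632*r^5 + 4.5833*r^4 - 36.0998*r^3 + 1.7107*r^2 - 3.7926*r + 14.9769)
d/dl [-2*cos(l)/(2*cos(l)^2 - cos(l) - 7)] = 2*(2*sin(l)^2 - 9)*sin(l)/(cos(l) - cos(2*l) + 6)^2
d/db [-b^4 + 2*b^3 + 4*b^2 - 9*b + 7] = -4*b^3 + 6*b^2 + 8*b - 9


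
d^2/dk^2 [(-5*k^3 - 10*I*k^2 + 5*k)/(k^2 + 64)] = 10*(65*k^3 + 384*I*k^2 - 12480*k - 8192*I)/(k^6 + 192*k^4 + 12288*k^2 + 262144)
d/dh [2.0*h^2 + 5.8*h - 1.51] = 4.0*h + 5.8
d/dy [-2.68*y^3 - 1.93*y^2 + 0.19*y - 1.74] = -8.04*y^2 - 3.86*y + 0.19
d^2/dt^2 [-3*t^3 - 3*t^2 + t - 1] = -18*t - 6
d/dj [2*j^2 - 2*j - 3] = 4*j - 2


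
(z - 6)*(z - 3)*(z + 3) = z^3 - 6*z^2 - 9*z + 54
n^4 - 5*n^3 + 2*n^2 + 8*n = n*(n - 4)*(n - 2)*(n + 1)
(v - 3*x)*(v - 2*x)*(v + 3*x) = v^3 - 2*v^2*x - 9*v*x^2 + 18*x^3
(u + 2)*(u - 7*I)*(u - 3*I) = u^3 + 2*u^2 - 10*I*u^2 - 21*u - 20*I*u - 42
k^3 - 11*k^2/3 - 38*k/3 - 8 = (k - 6)*(k + 1)*(k + 4/3)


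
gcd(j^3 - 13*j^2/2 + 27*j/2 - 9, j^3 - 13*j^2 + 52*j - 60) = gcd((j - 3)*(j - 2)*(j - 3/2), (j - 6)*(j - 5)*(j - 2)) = j - 2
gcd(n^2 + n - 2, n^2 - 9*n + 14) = 1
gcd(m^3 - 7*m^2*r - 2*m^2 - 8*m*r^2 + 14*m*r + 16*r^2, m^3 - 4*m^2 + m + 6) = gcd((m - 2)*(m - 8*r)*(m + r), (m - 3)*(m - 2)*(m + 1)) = m - 2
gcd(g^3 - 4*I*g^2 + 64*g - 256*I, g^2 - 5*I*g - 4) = g - 4*I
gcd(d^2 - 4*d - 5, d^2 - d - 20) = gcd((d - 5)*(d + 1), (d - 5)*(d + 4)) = d - 5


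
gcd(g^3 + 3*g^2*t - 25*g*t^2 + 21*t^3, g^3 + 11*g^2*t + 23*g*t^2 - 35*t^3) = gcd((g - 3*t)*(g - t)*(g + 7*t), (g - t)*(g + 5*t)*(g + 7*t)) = -g^2 - 6*g*t + 7*t^2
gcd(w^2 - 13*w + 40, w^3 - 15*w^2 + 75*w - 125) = w - 5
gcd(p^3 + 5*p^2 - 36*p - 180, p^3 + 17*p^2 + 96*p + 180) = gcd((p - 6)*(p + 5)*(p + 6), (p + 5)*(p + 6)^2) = p^2 + 11*p + 30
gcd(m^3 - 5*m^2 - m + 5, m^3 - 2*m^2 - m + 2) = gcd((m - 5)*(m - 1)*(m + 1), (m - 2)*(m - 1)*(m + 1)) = m^2 - 1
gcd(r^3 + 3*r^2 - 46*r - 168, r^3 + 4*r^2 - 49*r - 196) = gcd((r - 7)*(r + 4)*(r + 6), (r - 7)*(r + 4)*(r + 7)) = r^2 - 3*r - 28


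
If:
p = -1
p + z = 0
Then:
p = -1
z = 1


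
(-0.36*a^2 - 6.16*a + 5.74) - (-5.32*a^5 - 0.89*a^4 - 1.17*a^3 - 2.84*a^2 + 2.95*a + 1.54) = 5.32*a^5 + 0.89*a^4 + 1.17*a^3 + 2.48*a^2 - 9.11*a + 4.2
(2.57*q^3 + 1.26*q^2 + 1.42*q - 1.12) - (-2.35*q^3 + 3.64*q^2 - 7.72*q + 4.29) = 4.92*q^3 - 2.38*q^2 + 9.14*q - 5.41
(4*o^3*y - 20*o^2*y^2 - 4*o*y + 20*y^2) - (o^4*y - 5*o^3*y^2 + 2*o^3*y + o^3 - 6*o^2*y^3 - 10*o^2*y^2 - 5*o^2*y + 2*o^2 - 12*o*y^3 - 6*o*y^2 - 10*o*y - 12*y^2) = -o^4*y + 5*o^3*y^2 + 2*o^3*y - o^3 + 6*o^2*y^3 - 10*o^2*y^2 + 5*o^2*y - 2*o^2 + 12*o*y^3 + 6*o*y^2 + 6*o*y + 32*y^2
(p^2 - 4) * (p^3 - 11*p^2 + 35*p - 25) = p^5 - 11*p^4 + 31*p^3 + 19*p^2 - 140*p + 100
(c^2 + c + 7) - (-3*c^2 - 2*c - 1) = 4*c^2 + 3*c + 8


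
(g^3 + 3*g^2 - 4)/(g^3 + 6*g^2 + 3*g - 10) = (g + 2)/(g + 5)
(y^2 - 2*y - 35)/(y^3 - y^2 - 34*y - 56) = (y + 5)/(y^2 + 6*y + 8)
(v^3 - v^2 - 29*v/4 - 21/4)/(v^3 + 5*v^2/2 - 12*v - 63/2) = (2*v^2 + 5*v + 3)/(2*(v^2 + 6*v + 9))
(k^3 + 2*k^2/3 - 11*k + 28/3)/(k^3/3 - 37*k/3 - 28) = (3*k^2 - 10*k + 7)/(k^2 - 4*k - 21)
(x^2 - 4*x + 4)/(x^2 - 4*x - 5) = (-x^2 + 4*x - 4)/(-x^2 + 4*x + 5)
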